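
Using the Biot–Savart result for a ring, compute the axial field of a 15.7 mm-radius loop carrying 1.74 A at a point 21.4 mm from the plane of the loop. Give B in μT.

B ≈ 14.4 μT

On the axis of a circular loop, B = μ₀IR² / [2(R²+z²)^(3/2)].
R² + z² = (0.0157)² + (0.0214)² = 0.0007044 m², and (R²+z²)^(3/2) = 1.87×10⁻⁵ m³.
B = (4π×10⁻⁷ × 1.74 × 0.0002465) / (2 × 1.87×10⁻⁵) = 1.44×10⁻⁵ T.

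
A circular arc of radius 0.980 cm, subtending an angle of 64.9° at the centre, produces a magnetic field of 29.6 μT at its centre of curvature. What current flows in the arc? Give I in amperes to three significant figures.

I ≈ 2.56 A

For a circular arc, B = μ₀Iφ/(4πR) with φ in radians; here φ = 1.133 rad.
So I = 4πRB/(μ₀φ) = 4π × 0.0098 × 2.96×10⁻⁵ / (4π×10⁻⁷ × 1.133) = 2.56 A.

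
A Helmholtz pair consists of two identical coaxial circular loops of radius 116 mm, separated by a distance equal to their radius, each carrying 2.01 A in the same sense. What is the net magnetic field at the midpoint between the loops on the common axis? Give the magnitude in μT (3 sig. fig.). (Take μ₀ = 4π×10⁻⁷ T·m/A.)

Each loop contributes B = μ₀IR²/[2(R²+z²)^(3/2)] on the axis, with z measured from that loop.
Loop 1 (z = 0.058 m): B₁ = 7.79×10⁻⁶ T. Loop 2 (z = 0.058 m): B₂ = 7.79×10⁻⁶ T.
The fields add: B = B₁ + B₂ = 1.56×10⁻⁵ T.

B ≈ 15.6 μT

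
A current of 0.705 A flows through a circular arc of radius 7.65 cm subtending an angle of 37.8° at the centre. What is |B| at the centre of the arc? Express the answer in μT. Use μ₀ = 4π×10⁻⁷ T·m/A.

B ≈ 0.608 μT

The Biot–Savart field of a circular arc at its centre is B = μ₀Iφ/(4πR), with φ = 0.6597 rad.
B = (4π×10⁻⁷ × 0.705 × 0.6597) / (4π × 0.0765) = 6.08×10⁻⁷ T.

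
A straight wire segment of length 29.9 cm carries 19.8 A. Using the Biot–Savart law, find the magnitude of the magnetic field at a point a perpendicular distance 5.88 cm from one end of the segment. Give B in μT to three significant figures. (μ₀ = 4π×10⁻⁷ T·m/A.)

For a finite straight segment, B = (μ₀I/4πd)(sinθ₁ + sinθ₂), where θ₁, θ₂ are the angles from the perpendicular to each end.
The perpendicular foot is at one end, so the two end-offsets along the wire are 0 and L = 0.299 m.
sinθ₁ = 0/√(0²+0.0588²) = 0.0000; sinθ₂ = 0.299/√(0.299²+0.0588²) = 0.9812.
B = (4π×10⁻⁷ × 19.8) / (4π × 0.0588) × (0.0000 + 0.9812) = 3.30×10⁻⁵ T.

B ≈ 33.0 μT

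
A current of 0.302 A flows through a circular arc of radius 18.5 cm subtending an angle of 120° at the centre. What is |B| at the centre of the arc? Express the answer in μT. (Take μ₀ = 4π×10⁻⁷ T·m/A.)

B ≈ 0.342 μT

The Biot–Savart field of a circular arc at its centre is B = μ₀Iφ/(4πR), with φ = 2.094 rad.
B = (4π×10⁻⁷ × 0.302 × 2.094) / (4π × 0.185) = 3.42×10⁻⁷ T.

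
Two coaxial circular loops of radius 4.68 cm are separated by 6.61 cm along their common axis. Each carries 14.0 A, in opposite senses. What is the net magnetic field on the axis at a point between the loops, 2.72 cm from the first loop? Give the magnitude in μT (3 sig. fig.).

Each loop contributes B = μ₀IR²/[2(R²+z²)^(3/2)] on the axis, with z measured from that loop.
Loop 1 (z = 0.0272 m): B₁ = 1.21×10⁻⁴ T. Loop 2 (z = 0.0389 m): B₂ = 8.55×10⁻⁵ T.
The fields oppose: B = |B₁ − B₂| = 3.60×10⁻⁵ T.

B ≈ 36.0 μT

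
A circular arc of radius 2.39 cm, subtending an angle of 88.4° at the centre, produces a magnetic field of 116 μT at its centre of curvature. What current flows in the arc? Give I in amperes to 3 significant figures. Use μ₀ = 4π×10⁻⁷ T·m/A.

For a circular arc, B = μ₀Iφ/(4πR) with φ in radians; here φ = 1.543 rad.
So I = 4πRB/(μ₀φ) = 4π × 0.0239 × 1.16×10⁻⁴ / (4π×10⁻⁷ × 1.543) = 18.0 A.

I ≈ 18.0 A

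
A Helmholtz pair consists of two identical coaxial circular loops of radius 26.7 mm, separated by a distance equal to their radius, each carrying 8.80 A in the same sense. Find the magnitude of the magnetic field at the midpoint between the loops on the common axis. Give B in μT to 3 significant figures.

Each loop contributes B = μ₀IR²/[2(R²+z²)^(3/2)] on the axis, with z measured from that loop.
Loop 1 (z = 0.01335 m): B₁ = 1.48×10⁻⁴ T. Loop 2 (z = 0.01335 m): B₂ = 1.48×10⁻⁴ T.
The fields add: B = B₁ + B₂ = 2.96×10⁻⁴ T.

B ≈ 296 μT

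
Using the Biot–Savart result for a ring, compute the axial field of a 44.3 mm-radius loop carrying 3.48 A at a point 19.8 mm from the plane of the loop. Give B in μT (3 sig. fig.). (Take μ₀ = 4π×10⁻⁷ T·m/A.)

B ≈ 37.6 μT

On the axis of a circular loop, B = μ₀IR² / [2(R²+z²)^(3/2)].
R² + z² = (0.0443)² + (0.0198)² = 0.002355 m², and (R²+z²)^(3/2) = 1.14×10⁻⁴ m³.
B = (4π×10⁻⁷ × 3.48 × 0.001962) / (2 × 1.14×10⁻⁴) = 3.76×10⁻⁵ T.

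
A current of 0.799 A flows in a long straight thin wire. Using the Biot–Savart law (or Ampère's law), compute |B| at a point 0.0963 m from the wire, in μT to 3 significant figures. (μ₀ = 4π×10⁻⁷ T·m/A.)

B ≈ 1.66 μT

For an infinitely long straight wire, B = μ₀I/(2πd).
B = (4π×10⁻⁷ × 0.799) / (2π × 0.0963) = 1.66×10⁻⁶ T.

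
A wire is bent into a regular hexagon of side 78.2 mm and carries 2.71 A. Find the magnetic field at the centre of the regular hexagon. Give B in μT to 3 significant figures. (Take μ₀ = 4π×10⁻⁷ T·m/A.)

B ≈ 24.0 μT

Each side is a finite straight segment at perpendicular distance d = a/(2 tan(π/6)) = 0.06772 m from the centre, with end-angles ±π/6.
One side contributes B₁ = (μ₀I/4πd)·2 sin(π/6) = 4.00×10⁻⁶ T.
All 6 sides add in the same direction: B = 6 × 4.00×10⁻⁶ = 2.40×10⁻⁵ T.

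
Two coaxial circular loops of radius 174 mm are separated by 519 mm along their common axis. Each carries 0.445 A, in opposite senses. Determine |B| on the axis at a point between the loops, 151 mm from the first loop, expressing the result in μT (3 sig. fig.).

Each loop contributes B = μ₀IR²/[2(R²+z²)^(3/2)] on the axis, with z measured from that loop.
Loop 1 (z = 0.151 m): B₁ = 6.92×10⁻⁷ T. Loop 2 (z = 0.368 m): B₂ = 1.26×10⁻⁷ T.
The fields oppose: B = |B₁ − B₂| = 5.67×10⁻⁷ T.

B ≈ 0.567 μT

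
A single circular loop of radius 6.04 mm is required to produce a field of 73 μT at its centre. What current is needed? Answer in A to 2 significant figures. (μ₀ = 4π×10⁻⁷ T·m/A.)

At the centre of a circular loop B = μ₀I/(2R), so I = 2RB/μ₀.
With R = 0.00604 m, I = 2 × 0.00604 × 7.30×10⁻⁵ / (4π×10⁻⁷) = 0.702 A.

I ≈ 0.70 A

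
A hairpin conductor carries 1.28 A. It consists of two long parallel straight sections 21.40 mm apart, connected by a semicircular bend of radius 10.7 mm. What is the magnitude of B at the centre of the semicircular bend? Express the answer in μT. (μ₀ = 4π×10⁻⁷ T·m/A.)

The semicircular arc contributes B_arc = μ₀I·π/(4πR) = μ₀I/(4R) = 3.76×10⁻⁵ T.
Each semi-infinite lead is at perpendicular distance R = 0.0107 m from the centre, with the perpendicular foot at its near end, so it contributes μ₀I/(4πR); both point the same way, together 2.39×10⁻⁵ T.
Arc and leads all point the same direction: B = 3.76×10⁻⁵ + 2.39×10⁻⁵ = 6.15×10⁻⁵ T.

B ≈ 61.5 μT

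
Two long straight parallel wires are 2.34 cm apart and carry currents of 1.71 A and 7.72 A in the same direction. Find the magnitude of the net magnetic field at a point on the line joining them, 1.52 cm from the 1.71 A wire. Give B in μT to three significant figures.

B ≈ 166 μT

Each long wire gives B = μ₀I/(2πd). Distances are d₁ = 0.0152 m and d₂ = 0.0082 m.
B₁ = 2.25×10⁻⁵ T, B₂ = 1.88×10⁻⁴ T.
Between parallel currents the two contributions point in opposite directions, so they subtract. B = |B₁ − B₂| = |2.25×10⁻⁵ − 1.88×10⁻⁴| = 1.66×10⁻⁴ T.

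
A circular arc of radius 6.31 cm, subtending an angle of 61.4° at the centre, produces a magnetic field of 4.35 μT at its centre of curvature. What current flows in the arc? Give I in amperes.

I ≈ 2.56 A

For a circular arc, B = μ₀Iφ/(4πR) with φ in radians; here φ = 1.072 rad.
So I = 4πRB/(μ₀φ) = 4π × 0.0631 × 4.35×10⁻⁶ / (4π×10⁻⁷ × 1.072) = 2.56 A.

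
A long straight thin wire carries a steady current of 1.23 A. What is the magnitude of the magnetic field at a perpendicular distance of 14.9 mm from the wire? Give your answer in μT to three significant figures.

For an infinitely long straight wire, B = μ₀I/(2πd).
B = (4π×10⁻⁷ × 1.23) / (2π × 0.0149) = 1.65×10⁻⁵ T.

B ≈ 16.5 μT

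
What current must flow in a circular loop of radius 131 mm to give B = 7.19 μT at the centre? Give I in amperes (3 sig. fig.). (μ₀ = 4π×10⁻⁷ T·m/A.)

I ≈ 1.50 A

At the centre of a circular loop B = μ₀I/(2R), so I = 2RB/μ₀.
With R = 0.131 m, I = 2 × 0.131 × 7.19×10⁻⁶ / (4π×10⁻⁷) = 1.50 A.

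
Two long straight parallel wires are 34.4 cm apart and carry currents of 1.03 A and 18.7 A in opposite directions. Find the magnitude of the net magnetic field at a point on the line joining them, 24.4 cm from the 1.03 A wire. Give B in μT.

B ≈ 38.2 μT

Each long wire gives B = μ₀I/(2πd). Distances are d₁ = 0.244 m and d₂ = 0.1 m.
B₁ = 8.44×10⁻⁷ T, B₂ = 3.74×10⁻⁵ T.
Between antiparallel currents both contributions point the same way, so they add. B = B₁ + B₂ = 8.44×10⁻⁷ + 3.74×10⁻⁵ = 3.82×10⁻⁵ T.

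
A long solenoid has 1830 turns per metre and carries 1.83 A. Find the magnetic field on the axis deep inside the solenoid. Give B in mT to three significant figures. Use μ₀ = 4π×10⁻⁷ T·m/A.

Inside a long solenoid, B = μ₀nI with n = 1830 turns/m.
B = 4π×10⁻⁷ × 1830 × 1.83 = 4.21×10⁻³ T.

B ≈ 4.21 mT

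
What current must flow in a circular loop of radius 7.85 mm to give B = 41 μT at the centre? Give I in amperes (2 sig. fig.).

At the centre of a circular loop B = μ₀I/(2R), so I = 2RB/μ₀.
With R = 0.00785 m, I = 2 × 0.00785 × 4.10×10⁻⁵ / (4π×10⁻⁷) = 0.512 A.

I ≈ 0.51 A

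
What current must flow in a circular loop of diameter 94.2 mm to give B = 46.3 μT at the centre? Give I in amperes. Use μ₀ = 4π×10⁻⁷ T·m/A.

At the centre of a circular loop B = μ₀I/(2R), so I = 2RB/μ₀.
With R = 0.0471 m, I = 2 × 0.0471 × 4.63×10⁻⁵ / (4π×10⁻⁷) = 3.47 A.

I ≈ 3.47 A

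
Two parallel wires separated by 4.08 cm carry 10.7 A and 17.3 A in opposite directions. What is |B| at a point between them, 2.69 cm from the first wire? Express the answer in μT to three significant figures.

Each long wire gives B = μ₀I/(2πd). Distances are d₁ = 0.0269 m and d₂ = 0.0139 m.
B₁ = 7.96×10⁻⁵ T, B₂ = 2.49×10⁻⁴ T.
Between antiparallel currents both contributions point the same way, so they add. B = B₁ + B₂ = 7.96×10⁻⁵ + 2.49×10⁻⁴ = 3.28×10⁻⁴ T.

B ≈ 328 μT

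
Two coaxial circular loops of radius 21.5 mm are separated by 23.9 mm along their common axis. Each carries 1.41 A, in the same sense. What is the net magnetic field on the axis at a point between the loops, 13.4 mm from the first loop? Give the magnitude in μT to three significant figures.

B ≈ 55.1 μT

Each loop contributes B = μ₀IR²/[2(R²+z²)^(3/2)] on the axis, with z measured from that loop.
Loop 1 (z = 0.0134 m): B₁ = 2.52×10⁻⁵ T. Loop 2 (z = 0.0105 m): B₂ = 2.99×10⁻⁵ T.
The fields add: B = B₁ + B₂ = 5.51×10⁻⁵ T.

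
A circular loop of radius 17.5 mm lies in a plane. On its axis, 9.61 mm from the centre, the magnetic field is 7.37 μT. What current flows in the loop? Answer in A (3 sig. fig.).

I ≈ 0.305 A

On the axis of a loop, B = μ₀IR²/[2(R²+z²)^(3/2)], so I = 2B(R²+z²)^(3/2)/(μ₀R²).
R² + z² = 0.0003063 + 9.235×10⁻⁵ = 0.0003986 m²; raised to 3/2 gives 7.96×10⁻⁶ m³.
I = 2 × 7.37×10⁻⁶ × 7.96×10⁻⁶ / (1.26×10⁻⁶ × 0.0003063) = 0.305 A.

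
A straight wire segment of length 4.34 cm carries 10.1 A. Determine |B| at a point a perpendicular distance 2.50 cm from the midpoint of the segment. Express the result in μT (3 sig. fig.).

B ≈ 53.0 μT

For a finite straight segment, B = (μ₀I/4πd)(sinθ₁ + sinθ₂), where θ₁, θ₂ are the angles from the perpendicular to each end.
The perpendicular from the point meets the wire at its midpoint, so each end is L/2 = 0.0217 m away along the wire.
sinθ₁ = 0.0217/√(0.0217²+0.025²) = 0.6555; sinθ₂ = 0.0217/√(0.0217²+0.025²) = 0.6555.
B = (4π×10⁻⁷ × 10.1) / (4π × 0.025) × (0.6555 + 0.6555) = 5.30×10⁻⁵ T.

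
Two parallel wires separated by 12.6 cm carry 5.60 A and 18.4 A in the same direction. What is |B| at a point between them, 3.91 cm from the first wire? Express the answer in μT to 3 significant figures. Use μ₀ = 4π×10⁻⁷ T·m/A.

Each long wire gives B = μ₀I/(2πd). Distances are d₁ = 0.0391 m and d₂ = 0.0869 m.
B₁ = 2.86×10⁻⁵ T, B₂ = 4.23×10⁻⁵ T.
Between parallel currents the two contributions point in opposite directions, so they subtract. B = |B₁ − B₂| = |2.86×10⁻⁵ − 4.23×10⁻⁵| = 1.37×10⁻⁵ T.

B ≈ 13.7 μT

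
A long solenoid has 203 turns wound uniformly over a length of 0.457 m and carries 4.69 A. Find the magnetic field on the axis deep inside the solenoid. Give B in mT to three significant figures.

B ≈ 2.62 mT

Inside a long solenoid, B = μ₀nI with n = 444.2 turns/m.
B = 4π×10⁻⁷ × 444.2 × 4.69 = 2.62×10⁻³ T.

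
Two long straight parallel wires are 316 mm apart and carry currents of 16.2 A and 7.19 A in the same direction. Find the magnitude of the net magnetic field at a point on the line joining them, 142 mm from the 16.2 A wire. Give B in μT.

Each long wire gives B = μ₀I/(2πd). Distances are d₁ = 0.142 m and d₂ = 0.174 m.
B₁ = 2.28×10⁻⁵ T, B₂ = 8.26×10⁻⁶ T.
Between parallel currents the two contributions point in opposite directions, so they subtract. B = |B₁ − B₂| = |2.28×10⁻⁵ − 8.26×10⁻⁶| = 1.46×10⁻⁵ T.

B ≈ 14.6 μT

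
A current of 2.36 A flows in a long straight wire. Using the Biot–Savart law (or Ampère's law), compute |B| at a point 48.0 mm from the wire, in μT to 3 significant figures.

For an infinitely long straight wire, B = μ₀I/(2πd).
B = (4π×10⁻⁷ × 2.36) / (2π × 0.048) = 9.83×10⁻⁶ T.

B ≈ 9.83 μT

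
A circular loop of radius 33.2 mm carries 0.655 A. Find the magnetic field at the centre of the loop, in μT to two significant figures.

At the centre of a circular loop the Biot–Savart law gives B = μ₀I/(2R).
B = (4π×10⁻⁷ × 0.655) / (2 × 0.0332) = 1.24×10⁻⁵ T.

B ≈ 12 μT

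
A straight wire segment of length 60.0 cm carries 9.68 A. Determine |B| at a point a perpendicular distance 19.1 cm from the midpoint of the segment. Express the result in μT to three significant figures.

For a finite straight segment, B = (μ₀I/4πd)(sinθ₁ + sinθ₂), where θ₁, θ₂ are the angles from the perpendicular to each end.
The perpendicular from the point meets the wire at its midpoint, so each end is L/2 = 0.3 m away along the wire.
sinθ₁ = 0.3/√(0.3²+0.191²) = 0.8435; sinθ₂ = 0.3/√(0.3²+0.191²) = 0.8435.
B = (4π×10⁻⁷ × 9.68) / (4π × 0.191) × (0.8435 + 0.8435) = 8.55×10⁻⁶ T.

B ≈ 8.55 μT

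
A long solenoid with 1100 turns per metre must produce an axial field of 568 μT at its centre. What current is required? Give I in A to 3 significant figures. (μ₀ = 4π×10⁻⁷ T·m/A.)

I ≈ 0.411 A

Inside a long solenoid B = μ₀nI with n = 1100 m⁻¹, so I = B/(μ₀n).
I = 5.68×10⁻⁴ / (4π×10⁻⁷ × 1100) = 0.411 A.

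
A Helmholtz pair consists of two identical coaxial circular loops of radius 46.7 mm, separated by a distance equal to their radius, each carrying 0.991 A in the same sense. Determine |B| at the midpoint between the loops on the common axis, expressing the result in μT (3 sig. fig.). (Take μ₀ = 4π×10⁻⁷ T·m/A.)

B ≈ 19.1 μT

Each loop contributes B = μ₀IR²/[2(R²+z²)^(3/2)] on the axis, with z measured from that loop.
Loop 1 (z = 0.02335 m): B₁ = 9.54×10⁻⁶ T. Loop 2 (z = 0.02335 m): B₂ = 9.54×10⁻⁶ T.
The fields add: B = B₁ + B₂ = 1.91×10⁻⁵ T.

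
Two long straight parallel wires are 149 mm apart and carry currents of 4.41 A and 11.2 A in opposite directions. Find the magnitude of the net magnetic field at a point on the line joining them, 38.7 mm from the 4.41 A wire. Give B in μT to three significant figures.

Each long wire gives B = μ₀I/(2πd). Distances are d₁ = 0.0387 m and d₂ = 0.1103 m.
B₁ = 2.28×10⁻⁵ T, B₂ = 2.03×10⁻⁵ T.
Between antiparallel currents both contributions point the same way, so they add. B = B₁ + B₂ = 2.28×10⁻⁵ + 2.03×10⁻⁵ = 4.31×10⁻⁵ T.

B ≈ 43.1 μT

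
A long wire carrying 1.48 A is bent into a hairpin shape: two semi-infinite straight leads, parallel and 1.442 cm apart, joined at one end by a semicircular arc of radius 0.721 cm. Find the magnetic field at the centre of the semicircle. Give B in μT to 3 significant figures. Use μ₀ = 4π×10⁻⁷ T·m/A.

The semicircular arc contributes B_arc = μ₀I·π/(4πR) = μ₀I/(4R) = 6.45×10⁻⁵ T.
Each semi-infinite lead is at perpendicular distance R = 0.00721 m from the centre, with the perpendicular foot at its near end, so it contributes μ₀I/(4πR); both point the same way, together 4.11×10⁻⁵ T.
Arc and leads all point the same direction: B = 6.45×10⁻⁵ + 4.11×10⁻⁵ = 1.06×10⁻⁴ T.

B ≈ 106 μT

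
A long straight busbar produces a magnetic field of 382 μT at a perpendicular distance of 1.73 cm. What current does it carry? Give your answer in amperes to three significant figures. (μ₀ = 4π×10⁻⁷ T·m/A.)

For a long straight wire B = μ₀I/(2πd), so I = 2πdB/μ₀.
I = 2π × 0.0173 × 3.82×10⁻⁴ / (4π×10⁻⁷) = 33.0 A.

I ≈ 33.0 A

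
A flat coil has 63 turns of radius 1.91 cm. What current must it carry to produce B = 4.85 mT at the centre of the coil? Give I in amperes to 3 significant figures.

For an N-turn coil, B = Nμ₀I/(2R) with R = 0.0191 m, so I = 2RB/(Nμ₀) = 2 × 0.0191 × 4.85×10⁻³ / (63 × 4π×10⁻⁷) = 2.34 A.

I ≈ 2.34 A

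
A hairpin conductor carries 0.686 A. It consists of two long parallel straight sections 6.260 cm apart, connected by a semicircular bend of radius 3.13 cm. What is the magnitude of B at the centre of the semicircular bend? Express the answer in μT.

The semicircular arc contributes B_arc = μ₀I·π/(4πR) = μ₀I/(4R) = 6.89×10⁻⁶ T.
Each semi-infinite lead is at perpendicular distance R = 0.0313 m from the centre, with the perpendicular foot at its near end, so it contributes μ₀I/(4πR); both point the same way, together 4.38×10⁻⁶ T.
Arc and leads all point the same direction: B = 6.89×10⁻⁶ + 4.38×10⁻⁶ = 1.13×10⁻⁵ T.

B ≈ 11.3 μT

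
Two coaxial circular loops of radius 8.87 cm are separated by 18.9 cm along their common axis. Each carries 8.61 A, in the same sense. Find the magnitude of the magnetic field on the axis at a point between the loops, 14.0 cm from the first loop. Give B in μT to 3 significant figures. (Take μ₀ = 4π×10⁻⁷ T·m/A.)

B ≈ 50.3 μT

Each loop contributes B = μ₀IR²/[2(R²+z²)^(3/2)] on the axis, with z measured from that loop.
Loop 1 (z = 0.14 m): B₁ = 9.35×10⁻⁶ T. Loop 2 (z = 0.049 m): B₂ = 4.09×10⁻⁵ T.
The fields add: B = B₁ + B₂ = 5.03×10⁻⁵ T.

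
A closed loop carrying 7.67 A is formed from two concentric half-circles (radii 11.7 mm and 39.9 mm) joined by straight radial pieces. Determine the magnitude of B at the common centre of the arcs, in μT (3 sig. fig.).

The radial connectors point toward the centre, so dl × r̂ = 0 and they contribute nothing.
Each semicircle gives μ₀I/(4R): inner arc 2.06×10⁻⁴ T, outer arc 6.04×10⁻⁵ T.
The two arcs carry current in opposite angular senses, so their fields oppose: B = |2.06×10⁻⁴ − 6.04×10⁻⁵| = 1.46×10⁻⁴ T.

B ≈ 146 μT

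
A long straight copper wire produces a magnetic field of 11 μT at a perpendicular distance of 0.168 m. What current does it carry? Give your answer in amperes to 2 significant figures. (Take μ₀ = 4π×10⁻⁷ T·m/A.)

For a long straight wire B = μ₀I/(2πd), so I = 2πdB/μ₀.
I = 2π × 0.168 × 1.10×10⁻⁵ / (4π×10⁻⁷) = 9.24 A.

I ≈ 9.2 A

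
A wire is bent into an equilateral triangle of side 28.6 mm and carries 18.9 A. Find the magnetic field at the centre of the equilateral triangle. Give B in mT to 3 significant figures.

B ≈ 1.19 mT

Each side is a finite straight segment at perpendicular distance d = a/(2 tan(π/3)) = 0.008256 m from the centre, with end-angles ±π/3.
One side contributes B₁ = (μ₀I/4πd)·2 sin(π/3) = 3.97×10⁻⁴ T.
All 3 sides add in the same direction: B = 3 × 3.97×10⁻⁴ = 1.19×10⁻³ T.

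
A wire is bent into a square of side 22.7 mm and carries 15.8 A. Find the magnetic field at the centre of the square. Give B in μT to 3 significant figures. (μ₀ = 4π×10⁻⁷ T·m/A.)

B ≈ 787 μT

Each side is a finite straight segment at perpendicular distance d = a/(2 tan(π/4)) = 0.01135 m from the centre, with end-angles ±π/4.
One side contributes B₁ = (μ₀I/4πd)·2 sin(π/4) = 1.97×10⁻⁴ T.
All 4 sides add in the same direction: B = 4 × 1.97×10⁻⁴ = 7.87×10⁻⁴ T.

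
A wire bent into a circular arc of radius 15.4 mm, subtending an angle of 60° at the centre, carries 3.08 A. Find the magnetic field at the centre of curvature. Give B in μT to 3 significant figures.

The Biot–Savart field of a circular arc at its centre is B = μ₀Iφ/(4πR), with φ = 1.047 rad.
B = (4π×10⁻⁷ × 3.08 × 1.047) / (4π × 0.0154) = 2.09×10⁻⁵ T.

B ≈ 20.9 μT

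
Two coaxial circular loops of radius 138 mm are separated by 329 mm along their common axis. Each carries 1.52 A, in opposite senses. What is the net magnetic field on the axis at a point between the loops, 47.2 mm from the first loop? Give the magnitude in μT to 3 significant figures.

Each loop contributes B = μ₀IR²/[2(R²+z²)^(3/2)] on the axis, with z measured from that loop.
Loop 1 (z = 0.0472 m): B₁ = 5.86×10⁻⁶ T. Loop 2 (z = 0.2818 m): B₂ = 5.89×10⁻⁷ T.
The fields oppose: B = |B₁ − B₂| = 5.27×10⁻⁶ T.

B ≈ 5.27 μT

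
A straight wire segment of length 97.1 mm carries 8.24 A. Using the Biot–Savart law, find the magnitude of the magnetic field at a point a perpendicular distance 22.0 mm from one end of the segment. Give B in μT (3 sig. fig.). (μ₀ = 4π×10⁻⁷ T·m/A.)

For a finite straight segment, B = (μ₀I/4πd)(sinθ₁ + sinθ₂), where θ₁, θ₂ are the angles from the perpendicular to each end.
The perpendicular foot is at one end, so the two end-offsets along the wire are 0 and L = 0.0971 m.
sinθ₁ = 0/√(0²+0.022²) = 0.0000; sinθ₂ = 0.0971/√(0.0971²+0.022²) = 0.9753.
B = (4π×10⁻⁷ × 8.24) / (4π × 0.022) × (0.0000 + 0.9753) = 3.65×10⁻⁵ T.

B ≈ 36.5 μT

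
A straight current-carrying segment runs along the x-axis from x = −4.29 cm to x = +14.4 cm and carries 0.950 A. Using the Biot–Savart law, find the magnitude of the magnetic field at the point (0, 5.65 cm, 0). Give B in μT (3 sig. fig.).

For a finite straight segment, B = (μ₀I/4πd)(sinθ₁ + sinθ₂), where θ₁, θ₂ are the angles from the perpendicular to each end.
The perpendicular distance is d = 0.0565 m; the end-offsets along the wire are a = 0.0429 m and b = 0.144 m.
sinθ₁ = 0.0429/√(0.0429²+0.0565²) = 0.6047; sinθ₂ = 0.144/√(0.144²+0.0565²) = 0.9309.
B = (4π×10⁻⁷ × 0.950) / (4π × 0.0565) × (0.6047 + 0.9309) = 2.58×10⁻⁶ T.

B ≈ 2.58 μT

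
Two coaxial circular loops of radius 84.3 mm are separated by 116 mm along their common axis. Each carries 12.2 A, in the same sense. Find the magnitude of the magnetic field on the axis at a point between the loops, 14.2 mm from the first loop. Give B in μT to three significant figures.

B ≈ 111 μT

Each loop contributes B = μ₀IR²/[2(R²+z²)^(3/2)] on the axis, with z measured from that loop.
Loop 1 (z = 0.0142 m): B₁ = 8.72×10⁻⁵ T. Loop 2 (z = 0.1018 m): B₂ = 2.36×10⁻⁵ T.
The fields add: B = B₁ + B₂ = 1.11×10⁻⁴ T.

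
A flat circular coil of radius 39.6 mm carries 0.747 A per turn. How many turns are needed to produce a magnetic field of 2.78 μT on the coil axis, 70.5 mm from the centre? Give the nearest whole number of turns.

For an N-turn coil, B = Nμ₀IR²/[2(R²+z²)^(3/2)]. A single turn gives B₁ = 1.39×10⁻⁶ T with R = 0.0396 m, z = 0.0705 m.
N = B/B₁ = 2.78×10⁻⁶ / 1.39×10⁻⁶ = 2.00.

N = 2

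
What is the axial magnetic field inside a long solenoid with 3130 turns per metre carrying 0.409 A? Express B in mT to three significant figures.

Inside a long solenoid, B = μ₀nI with n = 3130 turns/m.
B = 4π×10⁻⁷ × 3130 × 0.409 = 1.61×10⁻³ T.

B ≈ 1.61 mT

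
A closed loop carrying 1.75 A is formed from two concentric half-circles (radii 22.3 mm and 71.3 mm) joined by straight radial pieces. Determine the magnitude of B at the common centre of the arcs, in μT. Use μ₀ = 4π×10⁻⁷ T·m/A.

B ≈ 16.9 μT

The radial connectors point toward the centre, so dl × r̂ = 0 and they contribute nothing.
Each semicircle gives μ₀I/(4R): inner arc 2.47×10⁻⁵ T, outer arc 7.71×10⁻⁶ T.
The two arcs carry current in opposite angular senses, so their fields oppose: B = |2.47×10⁻⁵ − 7.71×10⁻⁶| = 1.69×10⁻⁵ T.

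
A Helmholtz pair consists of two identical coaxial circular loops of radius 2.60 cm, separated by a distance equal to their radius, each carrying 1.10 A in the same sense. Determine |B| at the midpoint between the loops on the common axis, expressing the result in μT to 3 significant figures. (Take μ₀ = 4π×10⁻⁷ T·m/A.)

Each loop contributes B = μ₀IR²/[2(R²+z²)^(3/2)] on the axis, with z measured from that loop.
Loop 1 (z = 0.013 m): B₁ = 1.90×10⁻⁵ T. Loop 2 (z = 0.013 m): B₂ = 1.90×10⁻⁵ T.
The fields add: B = B₁ + B₂ = 3.80×10⁻⁵ T.

B ≈ 38.0 μT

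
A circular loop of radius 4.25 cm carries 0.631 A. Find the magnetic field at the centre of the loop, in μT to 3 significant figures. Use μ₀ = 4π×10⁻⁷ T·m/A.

At the centre of a circular loop the Biot–Savart law gives B = μ₀I/(2R).
B = (4π×10⁻⁷ × 0.631) / (2 × 0.0425) = 9.33×10⁻⁶ T.

B ≈ 9.33 μT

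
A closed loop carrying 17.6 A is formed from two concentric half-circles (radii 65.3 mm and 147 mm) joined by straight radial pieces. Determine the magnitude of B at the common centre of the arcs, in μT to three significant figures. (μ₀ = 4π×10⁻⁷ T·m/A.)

B ≈ 47.1 μT

The radial connectors point toward the centre, so dl × r̂ = 0 and they contribute nothing.
Each semicircle gives μ₀I/(4R): inner arc 8.47×10⁻⁵ T, outer arc 3.76×10⁻⁵ T.
The two arcs carry current in opposite angular senses, so their fields oppose: B = |8.47×10⁻⁵ − 3.76×10⁻⁵| = 4.71×10⁻⁵ T.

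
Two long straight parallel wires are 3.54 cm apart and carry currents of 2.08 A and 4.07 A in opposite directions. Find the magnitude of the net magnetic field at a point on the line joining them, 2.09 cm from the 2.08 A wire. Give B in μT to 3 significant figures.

B ≈ 76.0 μT

Each long wire gives B = μ₀I/(2πd). Distances are d₁ = 0.0209 m and d₂ = 0.0145 m.
B₁ = 1.99×10⁻⁵ T, B₂ = 5.61×10⁻⁵ T.
Between antiparallel currents both contributions point the same way, so they add. B = B₁ + B₂ = 1.99×10⁻⁵ + 5.61×10⁻⁵ = 7.60×10⁻⁵ T.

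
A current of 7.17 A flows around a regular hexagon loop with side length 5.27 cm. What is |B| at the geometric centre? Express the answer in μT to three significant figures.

Each side is a finite straight segment at perpendicular distance d = a/(2 tan(π/6)) = 0.04564 m from the centre, with end-angles ±π/6.
One side contributes B₁ = (μ₀I/4πd)·2 sin(π/6) = 1.57×10⁻⁵ T.
All 6 sides add in the same direction: B = 6 × 1.57×10⁻⁵ = 9.43×10⁻⁵ T.

B ≈ 94.3 μT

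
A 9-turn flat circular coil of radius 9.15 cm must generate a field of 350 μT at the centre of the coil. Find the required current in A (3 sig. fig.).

For an N-turn coil, B = Nμ₀I/(2R) with R = 0.0915 m, so I = 2RB/(Nμ₀) = 2 × 0.0915 × 3.50×10⁻⁴ / (9 × 4π×10⁻⁷) = 5.66 A.

I ≈ 5.66 A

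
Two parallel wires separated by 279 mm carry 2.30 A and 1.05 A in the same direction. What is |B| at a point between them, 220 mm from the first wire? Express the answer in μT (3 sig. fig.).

B ≈ 1.47 μT

Each long wire gives B = μ₀I/(2πd). Distances are d₁ = 0.22 m and d₂ = 0.059 m.
B₁ = 2.09×10⁻⁶ T, B₂ = 3.56×10⁻⁶ T.
Between parallel currents the two contributions point in opposite directions, so they subtract. B = |B₁ − B₂| = |2.09×10⁻⁶ − 3.56×10⁻⁶| = 1.47×10⁻⁶ T.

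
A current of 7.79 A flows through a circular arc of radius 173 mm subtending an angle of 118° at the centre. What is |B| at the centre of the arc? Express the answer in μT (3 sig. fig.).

The Biot–Savart field of a circular arc at its centre is B = μ₀Iφ/(4πR), with φ = 2.059 rad.
B = (4π×10⁻⁷ × 7.79 × 2.059) / (4π × 0.173) = 9.27×10⁻⁶ T.

B ≈ 9.27 μT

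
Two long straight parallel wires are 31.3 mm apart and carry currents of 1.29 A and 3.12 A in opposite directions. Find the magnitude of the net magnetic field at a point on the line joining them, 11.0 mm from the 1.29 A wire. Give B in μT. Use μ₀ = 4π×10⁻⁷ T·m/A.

Each long wire gives B = μ₀I/(2πd). Distances are d₁ = 0.011 m and d₂ = 0.0203 m.
B₁ = 2.35×10⁻⁵ T, B₂ = 3.07×10⁻⁵ T.
Between antiparallel currents both contributions point the same way, so they add. B = B₁ + B₂ = 2.35×10⁻⁵ + 3.07×10⁻⁵ = 5.42×10⁻⁵ T.

B ≈ 54.2 μT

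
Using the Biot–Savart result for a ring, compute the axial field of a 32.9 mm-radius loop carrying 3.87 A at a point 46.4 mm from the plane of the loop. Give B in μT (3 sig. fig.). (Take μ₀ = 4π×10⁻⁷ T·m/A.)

On the axis of a circular loop, B = μ₀IR² / [2(R²+z²)^(3/2)].
R² + z² = (0.0329)² + (0.0464)² = 0.003235 m², and (R²+z²)^(3/2) = 1.84×10⁻⁴ m³.
B = (4π×10⁻⁷ × 3.87 × 0.001082) / (2 × 1.84×10⁻⁴) = 1.43×10⁻⁵ T.

B ≈ 14.3 μT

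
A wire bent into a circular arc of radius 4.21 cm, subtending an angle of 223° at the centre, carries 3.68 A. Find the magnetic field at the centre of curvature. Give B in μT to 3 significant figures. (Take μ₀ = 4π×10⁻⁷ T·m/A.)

The Biot–Savart field of a circular arc at its centre is B = μ₀Iφ/(4πR), with φ = 3.892 rad.
B = (4π×10⁻⁷ × 3.68 × 3.892) / (4π × 0.0421) = 3.40×10⁻⁵ T.

B ≈ 34.0 μT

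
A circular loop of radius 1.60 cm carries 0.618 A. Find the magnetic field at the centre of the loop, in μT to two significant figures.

B ≈ 24 μT

At the centre of a circular loop the Biot–Savart law gives B = μ₀I/(2R).
B = (4π×10⁻⁷ × 0.618) / (2 × 0.016) = 2.43×10⁻⁵ T.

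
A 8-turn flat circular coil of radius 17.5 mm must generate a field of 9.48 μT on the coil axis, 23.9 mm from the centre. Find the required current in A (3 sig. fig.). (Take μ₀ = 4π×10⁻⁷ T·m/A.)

I ≈ 0.160 A

For an N-turn coil, B = Nμ₀IR²/[2(R²+z²)^(3/2)] with R = 0.0175 m, z = 0.0239 m, so I = 2B(R²+z²)^(3/2)/(Nμ₀R²) = 2 × 9.48×10⁻⁶ × 2.60×10⁻⁵ / (8 × 4π×10⁻⁷ × 0.0003063) = 0.160 A.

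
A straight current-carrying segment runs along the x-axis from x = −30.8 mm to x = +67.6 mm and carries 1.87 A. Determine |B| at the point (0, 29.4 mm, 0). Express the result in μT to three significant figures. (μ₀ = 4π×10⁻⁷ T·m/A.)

B ≈ 10.4 μT

For a finite straight segment, B = (μ₀I/4πd)(sinθ₁ + sinθ₂), where θ₁, θ₂ are the angles from the perpendicular to each end.
The perpendicular distance is d = 0.0294 m; the end-offsets along the wire are a = 0.0308 m and b = 0.0676 m.
sinθ₁ = 0.0308/√(0.0308²+0.0294²) = 0.7234; sinθ₂ = 0.0676/√(0.0676²+0.0294²) = 0.9170.
B = (4π×10⁻⁷ × 1.87) / (4π × 0.0294) × (0.7234 + 0.9170) = 1.04×10⁻⁵ T.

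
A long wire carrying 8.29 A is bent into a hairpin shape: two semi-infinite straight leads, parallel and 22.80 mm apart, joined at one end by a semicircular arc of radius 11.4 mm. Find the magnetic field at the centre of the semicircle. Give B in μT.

The semicircular arc contributes B_arc = μ₀I·π/(4πR) = μ₀I/(4R) = 2.28×10⁻⁴ T.
Each semi-infinite lead is at perpendicular distance R = 0.0114 m from the centre, with the perpendicular foot at its near end, so it contributes μ₀I/(4πR); both point the same way, together 1.45×10⁻⁴ T.
Arc and leads all point the same direction: B = 2.28×10⁻⁴ + 1.45×10⁻⁴ = 3.74×10⁻⁴ T.

B ≈ 374 μT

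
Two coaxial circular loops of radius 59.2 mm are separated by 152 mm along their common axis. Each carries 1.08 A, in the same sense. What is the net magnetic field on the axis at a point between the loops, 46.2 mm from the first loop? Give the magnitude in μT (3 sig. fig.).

B ≈ 6.95 μT

Each loop contributes B = μ₀IR²/[2(R²+z²)^(3/2)] on the axis, with z measured from that loop.
Loop 1 (z = 0.0462 m): B₁ = 5.62×10⁻⁶ T. Loop 2 (z = 0.1058 m): B₂ = 1.33×10⁻⁶ T.
The fields add: B = B₁ + B₂ = 6.95×10⁻⁶ T.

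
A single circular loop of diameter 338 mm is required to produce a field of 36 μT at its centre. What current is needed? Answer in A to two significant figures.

I ≈ 9.7 A

At the centre of a circular loop B = μ₀I/(2R), so I = 2RB/μ₀.
With R = 0.169 m, I = 2 × 0.169 × 3.60×10⁻⁵ / (4π×10⁻⁷) = 9.68 A.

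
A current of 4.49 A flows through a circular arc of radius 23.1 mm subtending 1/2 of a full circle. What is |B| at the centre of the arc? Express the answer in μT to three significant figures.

The Biot–Savart field of a circular arc at its centre is B = μ₀Iφ/(4πR), with φ = 3.142 rad.
B = (4π×10⁻⁷ × 4.49 × 3.142) / (4π × 0.0231) = 6.11×10⁻⁵ T.

B ≈ 61.1 μT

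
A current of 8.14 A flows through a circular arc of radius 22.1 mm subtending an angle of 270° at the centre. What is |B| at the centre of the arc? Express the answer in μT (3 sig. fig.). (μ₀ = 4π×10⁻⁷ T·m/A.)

The Biot–Savart field of a circular arc at its centre is B = μ₀Iφ/(4πR), with φ = 4.712 rad.
B = (4π×10⁻⁷ × 8.14 × 4.712) / (4π × 0.0221) = 1.74×10⁻⁴ T.

B ≈ 174 μT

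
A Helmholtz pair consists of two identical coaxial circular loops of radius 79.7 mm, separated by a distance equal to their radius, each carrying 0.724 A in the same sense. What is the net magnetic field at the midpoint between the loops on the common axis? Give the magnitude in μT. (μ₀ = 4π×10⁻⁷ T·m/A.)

B ≈ 8.17 μT

Each loop contributes B = μ₀IR²/[2(R²+z²)^(3/2)] on the axis, with z measured from that loop.
Loop 1 (z = 0.03985 m): B₁ = 4.08×10⁻⁶ T. Loop 2 (z = 0.03985 m): B₂ = 4.08×10⁻⁶ T.
The fields add: B = B₁ + B₂ = 8.17×10⁻⁶ T.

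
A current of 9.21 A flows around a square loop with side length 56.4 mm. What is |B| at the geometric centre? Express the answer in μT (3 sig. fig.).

B ≈ 185 μT

Each side is a finite straight segment at perpendicular distance d = a/(2 tan(π/4)) = 0.0282 m from the centre, with end-angles ±π/4.
One side contributes B₁ = (μ₀I/4πd)·2 sin(π/4) = 4.62×10⁻⁵ T.
All 4 sides add in the same direction: B = 4 × 4.62×10⁻⁵ = 1.85×10⁻⁴ T.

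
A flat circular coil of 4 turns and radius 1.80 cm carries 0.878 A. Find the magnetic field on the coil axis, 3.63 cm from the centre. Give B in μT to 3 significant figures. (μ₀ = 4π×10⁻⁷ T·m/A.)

B ≈ 10.7 μT

For an N-turn flat coil, B = Nμ₀IR²/[2(R²+z²)^(3/2)] with R = 0.018 m, z = 0.0363 m.
B = 4 × 2.69×10⁻⁶ T = 1.07×10⁻⁵ T.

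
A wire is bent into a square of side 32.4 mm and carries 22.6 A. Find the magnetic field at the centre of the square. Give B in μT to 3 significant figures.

Each side is a finite straight segment at perpendicular distance d = a/(2 tan(π/4)) = 0.0162 m from the centre, with end-angles ±π/4.
One side contributes B₁ = (μ₀I/4πd)·2 sin(π/4) = 1.97×10⁻⁴ T.
All 4 sides add in the same direction: B = 4 × 1.97×10⁻⁴ = 7.89×10⁻⁴ T.

B ≈ 789 μT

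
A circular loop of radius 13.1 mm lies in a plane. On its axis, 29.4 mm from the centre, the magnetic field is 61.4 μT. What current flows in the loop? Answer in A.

I ≈ 19.0 A

On the axis of a loop, B = μ₀IR²/[2(R²+z²)^(3/2)], so I = 2B(R²+z²)^(3/2)/(μ₀R²).
R² + z² = 0.0001716 + 0.0008644 = 0.001036 m²; raised to 3/2 gives 3.33×10⁻⁵ m³.
I = 2 × 6.14×10⁻⁵ × 3.33×10⁻⁵ / (1.26×10⁻⁶ × 0.0001716) = 19.0 A.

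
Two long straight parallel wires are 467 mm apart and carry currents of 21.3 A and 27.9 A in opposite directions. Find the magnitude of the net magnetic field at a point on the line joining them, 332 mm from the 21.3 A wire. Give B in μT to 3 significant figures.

Each long wire gives B = μ₀I/(2πd). Distances are d₁ = 0.332 m and d₂ = 0.135 m.
B₁ = 1.28×10⁻⁵ T, B₂ = 4.13×10⁻⁵ T.
Between antiparallel currents both contributions point the same way, so they add. B = B₁ + B₂ = 1.28×10⁻⁵ + 4.13×10⁻⁵ = 5.42×10⁻⁵ T.

B ≈ 54.2 μT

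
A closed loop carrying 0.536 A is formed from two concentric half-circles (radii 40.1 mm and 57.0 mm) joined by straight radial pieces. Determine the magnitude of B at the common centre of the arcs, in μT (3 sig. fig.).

The radial connectors point toward the centre, so dl × r̂ = 0 and they contribute nothing.
Each semicircle gives μ₀I/(4R): inner arc 4.20×10⁻⁶ T, outer arc 2.95×10⁻⁶ T.
The two arcs carry current in opposite angular senses, so their fields oppose: B = |4.20×10⁻⁶ − 2.95×10⁻⁶| = 1.25×10⁻⁶ T.

B ≈ 1.25 μT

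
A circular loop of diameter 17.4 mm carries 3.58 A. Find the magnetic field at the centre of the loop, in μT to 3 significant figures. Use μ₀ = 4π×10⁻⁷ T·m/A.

At the centre of a circular loop the Biot–Savart law gives B = μ₀I/(2R) (so R = 0.0087 m).
B = (4π×10⁻⁷ × 3.58) / (2 × 0.0087) = 2.59×10⁻⁴ T.

B ≈ 259 μT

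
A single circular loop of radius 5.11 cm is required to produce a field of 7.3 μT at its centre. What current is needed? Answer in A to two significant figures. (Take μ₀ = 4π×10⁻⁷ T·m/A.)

At the centre of a circular loop B = μ₀I/(2R), so I = 2RB/μ₀.
With R = 0.0511 m, I = 2 × 0.0511 × 7.30×10⁻⁶ / (4π×10⁻⁷) = 0.594 A.

I ≈ 0.59 A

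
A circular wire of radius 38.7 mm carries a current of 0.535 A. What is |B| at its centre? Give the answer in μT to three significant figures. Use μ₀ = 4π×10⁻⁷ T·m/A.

At the centre of a circular loop the Biot–Savart law gives B = μ₀I/(2R).
B = (4π×10⁻⁷ × 0.535) / (2 × 0.0387) = 8.69×10⁻⁶ T.

B ≈ 8.69 μT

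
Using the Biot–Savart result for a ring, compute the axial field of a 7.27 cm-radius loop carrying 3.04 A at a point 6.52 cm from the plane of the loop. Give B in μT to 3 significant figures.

On the axis of a circular loop, B = μ₀IR² / [2(R²+z²)^(3/2)].
R² + z² = (0.0727)² + (0.0652)² = 0.009536 m², and (R²+z²)^(3/2) = 9.31×10⁻⁴ m³.
B = (4π×10⁻⁷ × 3.04 × 0.005285) / (2 × 9.31×10⁻⁴) = 1.08×10⁻⁵ T.

B ≈ 10.8 μT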